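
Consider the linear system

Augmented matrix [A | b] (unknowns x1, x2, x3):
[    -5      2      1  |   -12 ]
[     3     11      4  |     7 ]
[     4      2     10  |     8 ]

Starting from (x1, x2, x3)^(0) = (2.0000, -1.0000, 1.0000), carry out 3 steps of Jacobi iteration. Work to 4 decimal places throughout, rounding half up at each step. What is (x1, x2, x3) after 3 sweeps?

(2.3803, 0.0099, -0.1251)

Iteration 1:
  x1 = (-12 - (2)·-1.0000 - (1)·1.0000) / (-5) = 2.2000
  x2 = (7 - (3)·2.0000 - (4)·1.0000) / (11) = -0.2727
  x3 = (8 - (4)·2.0000 - (2)·-1.0000) / (10) = 0.2000
Iteration 2:
  x1 = (-12 - (2)·-0.2727 - (1)·0.2000) / (-5) = 2.3309
  x2 = (7 - (3)·2.2000 - (4)·0.2000) / (11) = -0.0364
  x3 = (8 - (4)·2.2000 - (2)·-0.2727) / (10) = -0.0255
Iteration 3:
  x1 = (-12 - (2)·-0.0364 - (1)·-0.0255) / (-5) = 2.3803
  x2 = (7 - (3)·2.3309 - (4)·-0.0255) / (11) = 0.0099
  x3 = (8 - (4)·2.3309 - (2)·-0.0364) / (10) = -0.1251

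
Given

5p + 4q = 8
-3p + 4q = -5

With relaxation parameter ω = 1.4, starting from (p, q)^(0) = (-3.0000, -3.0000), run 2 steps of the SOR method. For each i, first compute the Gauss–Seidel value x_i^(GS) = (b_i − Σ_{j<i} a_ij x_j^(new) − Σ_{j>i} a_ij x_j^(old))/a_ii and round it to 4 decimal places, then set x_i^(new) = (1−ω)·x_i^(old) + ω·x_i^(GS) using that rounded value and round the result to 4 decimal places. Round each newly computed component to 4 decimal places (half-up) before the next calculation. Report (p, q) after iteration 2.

(-7.8608, -12.6398)

Iteration 1:
  p: GS value = (8 - (4)·-3.0000) / (5) = 4.0000;  p ← (1−ω)·-3.0000 + ω·4.0000 = 6.8000
  q: GS value = (-5 - (-3)·6.8000) / (4) = 3.8500;  q ← (1−ω)·-3.0000 + ω·3.8500 = 6.5900
Iteration 2:
  p: GS value = (8 - (4)·6.5900) / (5) = -3.6720;  p ← (1−ω)·6.8000 + ω·-3.6720 = -7.8608
  q: GS value = (-5 - (-3)·-7.8608) / (4) = -7.1456;  q ← (1−ω)·6.5900 + ω·-7.1456 = -12.6398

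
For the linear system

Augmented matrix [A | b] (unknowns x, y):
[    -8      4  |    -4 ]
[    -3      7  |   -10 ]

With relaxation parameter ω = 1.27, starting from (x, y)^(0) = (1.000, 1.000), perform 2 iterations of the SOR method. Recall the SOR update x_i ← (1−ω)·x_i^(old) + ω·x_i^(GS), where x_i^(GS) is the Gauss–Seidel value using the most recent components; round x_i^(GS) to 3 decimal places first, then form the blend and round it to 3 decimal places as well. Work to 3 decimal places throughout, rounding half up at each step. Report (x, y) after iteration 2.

Iteration 1:
  x: GS value = (-4 - (4)·1.000) / (-8) = 1.000;  x ← (1−ω)·1.000 + ω·1.000 = 1.000
  y: GS value = (-10 - (-3)·1.000) / (7) = -1.000;  y ← (1−ω)·1.000 + ω·-1.000 = -1.540
Iteration 2:
  x: GS value = (-4 - (4)·-1.540) / (-8) = -0.270;  x ← (1−ω)·1.000 + ω·-0.270 = -0.613
  y: GS value = (-10 - (-3)·-0.613) / (7) = -1.691;  y ← (1−ω)·-1.540 + ω·-1.691 = -1.732

(-0.613, -1.732)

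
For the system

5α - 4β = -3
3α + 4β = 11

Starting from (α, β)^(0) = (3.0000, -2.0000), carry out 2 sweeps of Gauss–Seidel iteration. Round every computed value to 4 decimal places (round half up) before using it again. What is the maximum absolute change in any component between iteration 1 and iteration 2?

Iteration 1:
  α = (-3 - (-4)·-2.0000) / (5) = -2.2000
  β = (11 - (3)·-2.2000) / (4) = 4.4000
Iteration 2:
  α = (-3 - (-4)·4.4000) / (5) = 2.9200
  β = (11 - (3)·2.9200) / (4) = 0.5600
Change: (5.1200, -3.8400) → max |·| = 5.1200

5.1200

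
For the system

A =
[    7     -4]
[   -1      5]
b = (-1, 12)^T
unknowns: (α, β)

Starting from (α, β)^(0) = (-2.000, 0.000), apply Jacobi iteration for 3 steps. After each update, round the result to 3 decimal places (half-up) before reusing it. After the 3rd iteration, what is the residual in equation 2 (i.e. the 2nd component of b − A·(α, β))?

Iteration 1:
  α = (-1 - (-4)·0.000) / (7) = -0.143
  β = (12 - (-1)·-2.000) / (5) = 2.000
Iteration 2:
  α = (-1 - (-4)·2.000) / (7) = 1.000
  β = (12 - (-1)·-0.143) / (5) = 2.371
Iteration 3:
  α = (-1 - (-4)·2.371) / (7) = 1.212
  β = (12 - (-1)·1.000) / (5) = 2.600
Residual b − A·x = (0.916, 0.212)

0.212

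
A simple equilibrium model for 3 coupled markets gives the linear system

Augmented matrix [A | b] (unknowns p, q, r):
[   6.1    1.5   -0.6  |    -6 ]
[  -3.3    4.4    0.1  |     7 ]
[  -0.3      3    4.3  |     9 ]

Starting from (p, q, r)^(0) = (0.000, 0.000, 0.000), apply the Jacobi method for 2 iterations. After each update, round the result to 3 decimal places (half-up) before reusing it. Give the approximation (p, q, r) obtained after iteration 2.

Iteration 1:
  p = (-6 - (1.5)·0.000 - (-0.6)·0.000) / (6.1) = -0.984
  q = (7 - (-3.3)·0.000 - (0.1)·0.000) / (4.4) = 1.591
  r = (9 - (-0.3)·0.000 - (3)·0.000) / (4.3) = 2.093
Iteration 2:
  p = (-6 - (1.5)·1.591 - (-0.6)·2.093) / (6.1) = -1.169
  q = (7 - (-3.3)·-0.984 - (0.1)·2.093) / (4.4) = 0.805
  r = (9 - (-0.3)·-0.984 - (3)·1.591) / (4.3) = 0.914

(-1.169, 0.805, 0.914)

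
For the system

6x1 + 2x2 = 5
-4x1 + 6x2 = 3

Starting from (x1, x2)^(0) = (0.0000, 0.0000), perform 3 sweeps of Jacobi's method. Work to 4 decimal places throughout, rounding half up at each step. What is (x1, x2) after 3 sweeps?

(0.4815, 0.9445)

Iteration 1:
  x1 = (5 - (2)·0.0000) / (6) = 0.8333
  x2 = (3 - (-4)·0.0000) / (6) = 0.5000
Iteration 2:
  x1 = (5 - (2)·0.5000) / (6) = 0.6667
  x2 = (3 - (-4)·0.8333) / (6) = 1.0555
Iteration 3:
  x1 = (5 - (2)·1.0555) / (6) = 0.4815
  x2 = (3 - (-4)·0.6667) / (6) = 0.9445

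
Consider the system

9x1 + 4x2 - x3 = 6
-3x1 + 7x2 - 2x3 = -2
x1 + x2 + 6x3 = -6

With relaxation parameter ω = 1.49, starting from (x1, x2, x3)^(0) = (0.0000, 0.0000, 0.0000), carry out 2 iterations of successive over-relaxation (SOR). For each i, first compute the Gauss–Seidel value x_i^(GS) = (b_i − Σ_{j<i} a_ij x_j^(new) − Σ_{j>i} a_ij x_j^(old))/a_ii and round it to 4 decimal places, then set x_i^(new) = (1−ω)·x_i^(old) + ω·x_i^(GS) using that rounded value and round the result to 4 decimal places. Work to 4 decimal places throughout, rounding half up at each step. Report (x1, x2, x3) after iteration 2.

Iteration 1:
  x1: GS value = (6 - (4)·0.0000 - (-1)·0.0000) / (9) = 0.6667;  x1 ← (1−ω)·0.0000 + ω·0.6667 = 0.9934
  x2: GS value = (-2 - (-3)·0.9934 - (-2)·0.0000) / (7) = 0.1400;  x2 ← (1−ω)·0.0000 + ω·0.1400 = 0.2086
  x3: GS value = (-6 - (1)·0.9934 - (1)·0.2086) / (6) = -1.2003;  x3 ← (1−ω)·0.0000 + ω·-1.2003 = -1.7884
Iteration 2:
  x1: GS value = (6 - (4)·0.2086 - (-1)·-1.7884) / (9) = 0.3752;  x1 ← (1−ω)·0.9934 + ω·0.3752 = 0.0723
  x2: GS value = (-2 - (-3)·0.0723 - (-2)·-1.7884) / (7) = -0.7657;  x2 ← (1−ω)·0.2086 + ω·-0.7657 = -1.2431
  x3: GS value = (-6 - (1)·0.0723 - (1)·-1.2431) / (6) = -0.8049;  x3 ← (1−ω)·-1.7884 + ω·-0.8049 = -0.3230

(0.0723, -1.2431, -0.3230)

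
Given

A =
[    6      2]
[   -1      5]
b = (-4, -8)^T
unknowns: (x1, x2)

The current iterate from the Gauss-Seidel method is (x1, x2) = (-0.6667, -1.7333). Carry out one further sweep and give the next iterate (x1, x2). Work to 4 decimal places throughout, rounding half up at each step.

(-0.0889, -1.6178)

One sweep:
  x1 = (-4 - (2)·-1.7333) / (6) = -0.0889
  x2 = (-8 - (-1)·-0.0889) / (5) = -1.6178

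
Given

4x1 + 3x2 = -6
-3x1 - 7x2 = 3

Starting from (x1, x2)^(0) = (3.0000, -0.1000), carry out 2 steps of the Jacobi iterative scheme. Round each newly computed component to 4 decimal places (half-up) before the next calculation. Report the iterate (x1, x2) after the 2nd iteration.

Iteration 1:
  x1 = (-6 - (3)·-0.1000) / (4) = -1.4250
  x2 = (3 - (-3)·3.0000) / (-7) = -1.7143
Iteration 2:
  x1 = (-6 - (3)·-1.7143) / (4) = -0.2143
  x2 = (3 - (-3)·-1.4250) / (-7) = 0.1821

(-0.2143, 0.1821)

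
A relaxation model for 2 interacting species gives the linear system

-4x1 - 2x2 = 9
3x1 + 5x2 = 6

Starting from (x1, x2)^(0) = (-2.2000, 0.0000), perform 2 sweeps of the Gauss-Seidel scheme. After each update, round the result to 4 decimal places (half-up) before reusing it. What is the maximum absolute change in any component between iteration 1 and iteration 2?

Iteration 1:
  x1 = (9 - (-2)·0.0000) / (-4) = -2.2500
  x2 = (6 - (3)·-2.2500) / (5) = 2.5500
Iteration 2:
  x1 = (9 - (-2)·2.5500) / (-4) = -3.5250
  x2 = (6 - (3)·-3.5250) / (5) = 3.3150
Change: (-1.2750, 0.7650) → max |·| = 1.2750

1.2750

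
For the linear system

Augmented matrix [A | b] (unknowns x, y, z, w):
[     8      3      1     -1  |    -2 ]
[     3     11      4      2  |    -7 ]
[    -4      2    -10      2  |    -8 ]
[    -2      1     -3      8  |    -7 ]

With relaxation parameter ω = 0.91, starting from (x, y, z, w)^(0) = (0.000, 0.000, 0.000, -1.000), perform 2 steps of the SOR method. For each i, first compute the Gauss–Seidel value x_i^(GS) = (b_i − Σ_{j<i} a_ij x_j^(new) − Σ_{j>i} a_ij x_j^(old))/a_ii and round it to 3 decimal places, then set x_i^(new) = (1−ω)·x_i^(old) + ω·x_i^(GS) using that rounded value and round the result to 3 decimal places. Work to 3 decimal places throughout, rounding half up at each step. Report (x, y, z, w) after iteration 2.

Iteration 1:
  x: GS value = (-2 - (3)·0.000 - (1)·0.000 - (-1)·-1.000) / (8) = -0.375;  x ← (1−ω)·0.000 + ω·-0.375 = -0.341
  y: GS value = (-7 - (3)·-0.341 - (4)·0.000 - (2)·-1.000) / (11) = -0.362;  y ← (1−ω)·0.000 + ω·-0.362 = -0.329
  z: GS value = (-8 - (-4)·-0.341 - (2)·-0.329 - (2)·-1.000) / (-10) = 0.671;  z ← (1−ω)·0.000 + ω·0.671 = 0.611
  w: GS value = (-7 - (-2)·-0.341 - (1)·-0.329 - (-3)·0.611) / (8) = -0.690;  w ← (1−ω)·-1.000 + ω·-0.690 = -0.718
Iteration 2:
  x: GS value = (-2 - (3)·-0.329 - (1)·0.611 - (-1)·-0.718) / (8) = -0.293;  x ← (1−ω)·-0.341 + ω·-0.293 = -0.297
  y: GS value = (-7 - (3)·-0.297 - (4)·0.611 - (2)·-0.718) / (11) = -0.647;  y ← (1−ω)·-0.329 + ω·-0.647 = -0.618
  z: GS value = (-8 - (-4)·-0.297 - (2)·-0.618 - (2)·-0.718) / (-10) = 0.652;  z ← (1−ω)·0.611 + ω·0.652 = 0.648
  w: GS value = (-7 - (-2)·-0.297 - (1)·-0.618 - (-3)·0.648) / (8) = -0.629;  w ← (1−ω)·-0.718 + ω·-0.629 = -0.637

(-0.297, -0.618, 0.648, -0.637)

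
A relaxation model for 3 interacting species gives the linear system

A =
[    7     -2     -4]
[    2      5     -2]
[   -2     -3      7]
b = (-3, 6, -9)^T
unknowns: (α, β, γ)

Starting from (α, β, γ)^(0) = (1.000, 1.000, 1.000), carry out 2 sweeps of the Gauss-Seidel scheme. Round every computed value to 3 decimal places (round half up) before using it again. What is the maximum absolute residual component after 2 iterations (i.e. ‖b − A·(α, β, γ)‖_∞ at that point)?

2.043

Iteration 1:
  α = (-3 - (-2)·1.000 - (-4)·1.000) / (7) = 0.429
  β = (6 - (2)·0.429 - (-2)·1.000) / (5) = 1.428
  γ = (-9 - (-2)·0.429 - (-3)·1.428) / (7) = -0.551
Iteration 2:
  α = (-3 - (-2)·1.428 - (-4)·-0.551) / (7) = -0.335
  β = (6 - (2)·-0.335 - (-2)·-0.551) / (5) = 1.114
  γ = (-9 - (-2)·-0.335 - (-3)·1.114) / (7) = -0.904
Residual b − A·x = (-2.043, -0.708, 0.000); ∞-norm = 2.043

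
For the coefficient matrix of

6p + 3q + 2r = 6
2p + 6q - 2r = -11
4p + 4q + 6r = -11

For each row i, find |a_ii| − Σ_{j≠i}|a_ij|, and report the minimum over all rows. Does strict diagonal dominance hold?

row 1: |6| − (3+2) = 1
row 2: |6| − (2+2) = 2
row 3: |6| − (4+4) = -2
minimum over rows = -2 → not strictly diagonally dominant

-2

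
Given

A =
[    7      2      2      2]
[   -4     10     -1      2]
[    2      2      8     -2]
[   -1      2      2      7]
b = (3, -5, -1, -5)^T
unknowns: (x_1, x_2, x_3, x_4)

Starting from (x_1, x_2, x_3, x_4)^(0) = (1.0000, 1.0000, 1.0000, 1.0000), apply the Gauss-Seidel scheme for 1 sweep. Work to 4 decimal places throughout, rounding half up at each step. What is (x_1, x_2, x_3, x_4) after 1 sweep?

(-0.4286, -0.7714, 0.4250, -0.6765)

Iteration 1:
  x_1 = (3 - (2)·1.0000 - (2)·1.0000 - (2)·1.0000) / (7) = -0.4286
  x_2 = (-5 - (-4)·-0.4286 - (-1)·1.0000 - (2)·1.0000) / (10) = -0.7714
  x_3 = (-1 - (2)·-0.4286 - (2)·-0.7714 - (-2)·1.0000) / (8) = 0.4250
  x_4 = (-5 - (-1)·-0.4286 - (2)·-0.7714 - (2)·0.4250) / (7) = -0.6765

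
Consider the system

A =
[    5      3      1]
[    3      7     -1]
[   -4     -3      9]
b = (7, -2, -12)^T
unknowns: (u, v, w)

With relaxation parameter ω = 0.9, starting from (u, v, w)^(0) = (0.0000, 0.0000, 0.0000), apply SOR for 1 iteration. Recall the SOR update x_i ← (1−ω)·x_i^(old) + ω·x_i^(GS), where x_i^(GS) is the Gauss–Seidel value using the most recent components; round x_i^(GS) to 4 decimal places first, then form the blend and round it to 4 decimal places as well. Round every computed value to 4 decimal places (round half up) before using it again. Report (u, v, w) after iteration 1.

Iteration 1:
  u: GS value = (7 - (3)·0.0000 - (1)·0.0000) / (5) = 1.4000;  u ← (1−ω)·0.0000 + ω·1.4000 = 1.2600
  v: GS value = (-2 - (3)·1.2600 - (-1)·0.0000) / (7) = -0.8257;  v ← (1−ω)·0.0000 + ω·-0.8257 = -0.7431
  w: GS value = (-12 - (-4)·1.2600 - (-3)·-0.7431) / (9) = -1.0210;  w ← (1−ω)·0.0000 + ω·-1.0210 = -0.9189

(1.2600, -0.7431, -0.9189)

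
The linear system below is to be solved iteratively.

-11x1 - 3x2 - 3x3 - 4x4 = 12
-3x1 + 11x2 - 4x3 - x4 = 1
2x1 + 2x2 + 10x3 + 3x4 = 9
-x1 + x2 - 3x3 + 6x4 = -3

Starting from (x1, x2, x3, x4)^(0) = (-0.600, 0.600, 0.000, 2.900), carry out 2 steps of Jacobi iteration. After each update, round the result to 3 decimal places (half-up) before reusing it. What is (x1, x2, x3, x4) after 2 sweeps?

(-0.897, -0.592, 1.534, -0.902)

Iteration 1:
  x1 = (12 - (-3)·0.600 - (-3)·0.000 - (-4)·2.900) / (-11) = -2.309
  x2 = (1 - (-3)·-0.600 - (-4)·0.000 - (-1)·2.900) / (11) = 0.191
  x3 = (9 - (2)·-0.600 - (2)·0.600 - (3)·2.900) / (10) = 0.030
  x4 = (-3 - (-1)·-0.600 - (1)·0.600 - (-3)·0.000) / (6) = -0.700
Iteration 2:
  x1 = (12 - (-3)·0.191 - (-3)·0.030 - (-4)·-0.700) / (-11) = -0.897
  x2 = (1 - (-3)·-2.309 - (-4)·0.030 - (-1)·-0.700) / (11) = -0.592
  x3 = (9 - (2)·-2.309 - (2)·0.191 - (3)·-0.700) / (10) = 1.534
  x4 = (-3 - (-1)·-2.309 - (1)·0.191 - (-3)·0.030) / (6) = -0.902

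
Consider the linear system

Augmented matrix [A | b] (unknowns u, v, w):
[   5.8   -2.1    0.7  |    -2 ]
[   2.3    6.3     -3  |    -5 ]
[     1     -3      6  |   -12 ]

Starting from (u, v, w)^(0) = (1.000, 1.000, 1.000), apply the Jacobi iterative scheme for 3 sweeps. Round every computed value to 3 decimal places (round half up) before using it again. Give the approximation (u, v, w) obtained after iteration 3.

(-0.626, -1.758, -2.710)

Iteration 1:
  u = (-2 - (-2.1)·1.000 - (0.7)·1.000) / (5.8) = -0.103
  v = (-5 - (2.3)·1.000 - (-3)·1.000) / (6.3) = -0.683
  w = (-12 - (1)·1.000 - (-3)·1.000) / (6) = -1.667
Iteration 2:
  u = (-2 - (-2.1)·-0.683 - (0.7)·-1.667) / (5.8) = -0.391
  v = (-5 - (2.3)·-0.103 - (-3)·-1.667) / (6.3) = -1.550
  w = (-12 - (1)·-0.103 - (-3)·-0.683) / (6) = -2.324
Iteration 3:
  u = (-2 - (-2.1)·-1.550 - (0.7)·-2.324) / (5.8) = -0.626
  v = (-5 - (2.3)·-0.391 - (-3)·-2.324) / (6.3) = -1.758
  w = (-12 - (1)·-0.391 - (-3)·-1.550) / (6) = -2.710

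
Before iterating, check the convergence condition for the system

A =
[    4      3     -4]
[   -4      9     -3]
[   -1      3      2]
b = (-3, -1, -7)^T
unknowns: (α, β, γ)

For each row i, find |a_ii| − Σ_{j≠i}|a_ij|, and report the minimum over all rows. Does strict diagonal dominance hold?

-3

row 1: |4| − (3+4) = -3
row 2: |9| − (4+3) = 2
row 3: |2| − (1+3) = -2
minimum over rows = -3 → not strictly diagonally dominant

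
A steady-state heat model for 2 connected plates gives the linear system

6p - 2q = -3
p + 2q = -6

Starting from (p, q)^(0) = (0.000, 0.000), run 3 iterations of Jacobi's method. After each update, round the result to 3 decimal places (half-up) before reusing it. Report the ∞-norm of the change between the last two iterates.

0.500

Iteration 1:
  p = (-3 - (-2)·0.000) / (6) = -0.500
  q = (-6 - (1)·0.000) / (2) = -3.000
Iteration 2:
  p = (-3 - (-2)·-3.000) / (6) = -1.500
  q = (-6 - (1)·-0.500) / (2) = -2.750
Iteration 3:
  p = (-3 - (-2)·-2.750) / (6) = -1.417
  q = (-6 - (1)·-1.500) / (2) = -2.250
Change: (0.083, 0.500) → max |·| = 0.500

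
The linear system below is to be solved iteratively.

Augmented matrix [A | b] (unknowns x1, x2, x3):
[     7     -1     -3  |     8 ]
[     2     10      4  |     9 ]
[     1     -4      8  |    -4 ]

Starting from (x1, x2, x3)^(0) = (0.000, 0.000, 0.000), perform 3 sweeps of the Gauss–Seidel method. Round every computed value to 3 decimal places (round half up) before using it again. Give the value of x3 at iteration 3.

-0.262

Iteration 1:
  x1 = (8 - (-1)·0.000 - (-3)·0.000) / (7) = 1.143
  x2 = (9 - (2)·1.143 - (4)·0.000) / (10) = 0.671
  x3 = (-4 - (1)·1.143 - (-4)·0.671) / (8) = -0.307
Iteration 2:
  x1 = (8 - (-1)·0.671 - (-3)·-0.307) / (7) = 1.107
  x2 = (9 - (2)·1.107 - (4)·-0.307) / (10) = 0.801
  x3 = (-4 - (1)·1.107 - (-4)·0.801) / (8) = -0.238
Iteration 3:
  x1 = (8 - (-1)·0.801 - (-3)·-0.238) / (7) = 1.155
  x2 = (9 - (2)·1.155 - (4)·-0.238) / (10) = 0.764
  x3 = (-4 - (1)·1.155 - (-4)·0.764) / (8) = -0.262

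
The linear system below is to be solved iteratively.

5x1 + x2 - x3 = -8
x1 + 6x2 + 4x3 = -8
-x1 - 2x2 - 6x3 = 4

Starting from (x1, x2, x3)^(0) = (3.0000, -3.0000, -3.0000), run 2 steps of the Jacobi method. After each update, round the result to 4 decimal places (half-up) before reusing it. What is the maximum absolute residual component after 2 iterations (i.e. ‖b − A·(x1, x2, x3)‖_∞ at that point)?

Iteration 1:
  x1 = (-8 - (1)·-3.0000 - (-1)·-3.0000) / (5) = -1.6000
  x2 = (-8 - (1)·3.0000 - (4)·-3.0000) / (6) = 0.1667
  x3 = (4 - (-1)·3.0000 - (-2)·-3.0000) / (-6) = -0.1667
Iteration 2:
  x1 = (-8 - (1)·0.1667 - (-1)·-0.1667) / (5) = -1.6667
  x2 = (-8 - (1)·-1.6000 - (4)·-0.1667) / (6) = -0.9555
  x3 = (4 - (-1)·-1.6000 - (-2)·0.1667) / (-6) = -0.4556
Residual b − A·x = (0.8334, 1.2221, -2.3113); ∞-norm = 2.3113

2.3113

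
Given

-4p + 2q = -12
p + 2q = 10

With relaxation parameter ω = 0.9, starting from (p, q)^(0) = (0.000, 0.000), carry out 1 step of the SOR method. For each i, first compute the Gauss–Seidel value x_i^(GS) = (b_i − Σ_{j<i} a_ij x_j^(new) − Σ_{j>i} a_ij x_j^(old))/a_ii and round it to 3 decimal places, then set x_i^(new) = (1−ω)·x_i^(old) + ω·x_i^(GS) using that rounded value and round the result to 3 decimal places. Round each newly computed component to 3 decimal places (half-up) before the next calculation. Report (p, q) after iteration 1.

(2.700, 3.285)

Iteration 1:
  p: GS value = (-12 - (2)·0.000) / (-4) = 3.000;  p ← (1−ω)·0.000 + ω·3.000 = 2.700
  q: GS value = (10 - (1)·2.700) / (2) = 3.650;  q ← (1−ω)·0.000 + ω·3.650 = 3.285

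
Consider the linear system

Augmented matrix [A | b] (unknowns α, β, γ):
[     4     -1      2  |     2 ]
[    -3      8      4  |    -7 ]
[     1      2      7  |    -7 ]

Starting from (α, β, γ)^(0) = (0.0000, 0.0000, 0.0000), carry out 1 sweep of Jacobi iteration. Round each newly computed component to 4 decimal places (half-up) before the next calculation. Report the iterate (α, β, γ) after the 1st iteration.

(0.5000, -0.8750, -1.0000)

Iteration 1:
  α = (2 - (-1)·0.0000 - (2)·0.0000) / (4) = 0.5000
  β = (-7 - (-3)·0.0000 - (4)·0.0000) / (8) = -0.8750
  γ = (-7 - (1)·0.0000 - (2)·0.0000) / (7) = -1.0000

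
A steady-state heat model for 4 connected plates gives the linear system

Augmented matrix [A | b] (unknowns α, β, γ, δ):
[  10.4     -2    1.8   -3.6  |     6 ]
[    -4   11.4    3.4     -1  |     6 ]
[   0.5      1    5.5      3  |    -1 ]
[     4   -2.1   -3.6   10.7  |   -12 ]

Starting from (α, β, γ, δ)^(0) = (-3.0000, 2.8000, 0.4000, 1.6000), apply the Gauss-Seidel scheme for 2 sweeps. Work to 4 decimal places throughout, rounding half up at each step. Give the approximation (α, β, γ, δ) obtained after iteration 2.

(0.3496, 0.8939, 0.7004, -0.8411)

Iteration 1:
  α = (6 - (-2)·2.8000 - (1.8)·0.4000 - (-3.6)·1.6000) / (10.4) = 1.6000
  β = (6 - (-4)·1.6000 - (3.4)·0.4000 - (-1)·1.6000) / (11.4) = 1.1088
  γ = (-1 - (0.5)·1.6000 - (1)·1.1088 - (3)·1.6000) / (5.5) = -1.4016
  δ = (-12 - (4)·1.6000 - (-2.1)·1.1088 - (-3.6)·-1.4016) / (10.7) = -1.9736
Iteration 2:
  α = (6 - (-2)·1.1088 - (1.8)·-1.4016 - (-3.6)·-1.9736) / (10.4) = 0.3496
  β = (6 - (-4)·0.3496 - (3.4)·-1.4016 - (-1)·-1.9736) / (11.4) = 0.8939
  γ = (-1 - (0.5)·0.3496 - (1)·0.8939 - (3)·-1.9736) / (5.5) = 0.7004
  δ = (-12 - (4)·0.3496 - (-2.1)·0.8939 - (-3.6)·0.7004) / (10.7) = -0.8411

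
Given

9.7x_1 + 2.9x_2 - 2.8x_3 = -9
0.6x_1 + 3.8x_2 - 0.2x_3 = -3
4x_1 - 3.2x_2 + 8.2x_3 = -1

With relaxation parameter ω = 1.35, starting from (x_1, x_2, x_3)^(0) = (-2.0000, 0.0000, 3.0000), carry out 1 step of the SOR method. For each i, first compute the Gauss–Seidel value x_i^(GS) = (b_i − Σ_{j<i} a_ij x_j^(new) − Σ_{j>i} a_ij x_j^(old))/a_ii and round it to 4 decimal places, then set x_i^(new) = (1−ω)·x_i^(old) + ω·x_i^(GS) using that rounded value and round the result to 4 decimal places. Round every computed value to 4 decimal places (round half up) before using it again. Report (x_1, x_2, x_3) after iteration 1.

(0.6164, -0.9840, -2.1389)

Iteration 1:
  x_1: GS value = (-9 - (2.9)·0.0000 - (-2.8)·3.0000) / (9.7) = -0.0619;  x_1 ← (1−ω)·-2.0000 + ω·-0.0619 = 0.6164
  x_2: GS value = (-3 - (0.6)·0.6164 - (-0.2)·3.0000) / (3.8) = -0.7289;  x_2 ← (1−ω)·0.0000 + ω·-0.7289 = -0.9840
  x_3: GS value = (-1 - (4)·0.6164 - (-3.2)·-0.9840) / (8.2) = -0.8066;  x_3 ← (1−ω)·3.0000 + ω·-0.8066 = -2.1389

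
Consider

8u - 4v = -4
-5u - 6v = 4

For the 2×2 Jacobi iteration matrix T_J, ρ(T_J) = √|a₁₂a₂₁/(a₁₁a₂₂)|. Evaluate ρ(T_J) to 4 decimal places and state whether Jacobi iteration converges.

0.6455

a₁₂a₂₁/(a₁₁a₂₂) = (-4)·(-5) / ((8)·(-6)) = -0.416667
ρ = √|-0.416667| = √0.416667 = 0.6455
ρ < 1, so Jacobi converges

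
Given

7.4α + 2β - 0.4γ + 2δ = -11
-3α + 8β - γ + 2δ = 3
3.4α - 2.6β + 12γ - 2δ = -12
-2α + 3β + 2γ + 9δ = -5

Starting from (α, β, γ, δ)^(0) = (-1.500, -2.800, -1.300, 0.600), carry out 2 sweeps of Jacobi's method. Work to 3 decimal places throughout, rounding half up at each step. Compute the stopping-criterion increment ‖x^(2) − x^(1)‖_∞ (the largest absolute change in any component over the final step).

0.695

Iteration 1:
  α = (-11 - (2)·-2.800 - (-0.4)·-1.300 - (2)·0.600) / (7.4) = -0.962
  β = (3 - (-3)·-1.500 - (-1)·-1.300 - (2)·0.600) / (8) = -0.500
  γ = (-12 - (3.4)·-1.500 - (-2.6)·-2.800 - (-2)·0.600) / (12) = -1.082
  δ = (-5 - (-2)·-1.500 - (3)·-2.800 - (2)·-1.300) / (9) = 0.333
Iteration 2:
  α = (-11 - (2)·-0.500 - (-0.4)·-1.082 - (2)·0.333) / (7.4) = -1.500
  β = (3 - (-3)·-0.962 - (-1)·-1.082 - (2)·0.333) / (8) = -0.204
  γ = (-12 - (3.4)·-0.962 - (-2.6)·-0.500 - (-2)·0.333) / (12) = -0.780
  δ = (-5 - (-2)·-0.962 - (3)·-0.500 - (2)·-1.082) / (9) = -0.362
Change: (-0.538, 0.296, 0.302, -0.695) → max |·| = 0.695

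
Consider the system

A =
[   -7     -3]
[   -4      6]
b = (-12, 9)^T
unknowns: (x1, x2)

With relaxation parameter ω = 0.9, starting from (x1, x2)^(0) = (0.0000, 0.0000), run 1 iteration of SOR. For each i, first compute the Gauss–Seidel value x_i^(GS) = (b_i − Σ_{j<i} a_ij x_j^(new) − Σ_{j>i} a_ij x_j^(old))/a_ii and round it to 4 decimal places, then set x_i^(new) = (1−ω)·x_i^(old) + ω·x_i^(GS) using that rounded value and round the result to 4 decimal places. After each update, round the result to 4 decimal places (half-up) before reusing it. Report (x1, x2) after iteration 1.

(1.5429, 2.2757)

Iteration 1:
  x1: GS value = (-12 - (-3)·0.0000) / (-7) = 1.7143;  x1 ← (1−ω)·0.0000 + ω·1.7143 = 1.5429
  x2: GS value = (9 - (-4)·1.5429) / (6) = 2.5286;  x2 ← (1−ω)·0.0000 + ω·2.5286 = 2.2757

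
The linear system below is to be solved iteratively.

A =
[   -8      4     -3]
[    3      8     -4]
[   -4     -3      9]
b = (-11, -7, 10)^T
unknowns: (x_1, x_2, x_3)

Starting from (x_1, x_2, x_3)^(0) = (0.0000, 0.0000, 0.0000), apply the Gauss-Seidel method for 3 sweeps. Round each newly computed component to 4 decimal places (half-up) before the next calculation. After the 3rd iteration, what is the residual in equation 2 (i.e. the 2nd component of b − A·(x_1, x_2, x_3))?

0.6512

Iteration 1:
  x_1 = (-11 - (4)·0.0000 - (-3)·0.0000) / (-8) = 1.3750
  x_2 = (-7 - (3)·1.3750 - (-4)·0.0000) / (8) = -1.3906
  x_3 = (10 - (-4)·1.3750 - (-3)·-1.3906) / (9) = 1.2587
Iteration 2:
  x_1 = (-11 - (4)·-1.3906 - (-3)·1.2587) / (-8) = 0.2077
  x_2 = (-7 - (3)·0.2077 - (-4)·1.2587) / (8) = -0.3235
  x_3 = (10 - (-4)·0.2077 - (-3)·-0.3235) / (9) = 1.0956
Iteration 3:
  x_1 = (-11 - (4)·-0.3235 - (-3)·1.0956) / (-8) = 0.8024
  x_2 = (-7 - (3)·0.8024 - (-4)·1.0956) / (8) = -0.6281
  x_3 = (10 - (-4)·0.8024 - (-3)·-0.6281) / (9) = 1.2584
Residual b − A·x = (1.7068, 0.6512, -0.0003)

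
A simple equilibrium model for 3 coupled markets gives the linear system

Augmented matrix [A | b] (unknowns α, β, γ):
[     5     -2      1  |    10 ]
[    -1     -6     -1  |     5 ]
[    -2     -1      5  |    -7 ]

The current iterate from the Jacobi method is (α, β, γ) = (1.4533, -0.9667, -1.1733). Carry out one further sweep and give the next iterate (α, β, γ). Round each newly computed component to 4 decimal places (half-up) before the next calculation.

One sweep:
  α = (10 - (-2)·-0.9667 - (1)·-1.1733) / (5) = 1.8480
  β = (5 - (-1)·1.4533 - (-1)·-1.1733) / (-6) = -0.8800
  γ = (-7 - (-2)·1.4533 - (-1)·-0.9667) / (5) = -1.0120

(1.8480, -0.8800, -1.0120)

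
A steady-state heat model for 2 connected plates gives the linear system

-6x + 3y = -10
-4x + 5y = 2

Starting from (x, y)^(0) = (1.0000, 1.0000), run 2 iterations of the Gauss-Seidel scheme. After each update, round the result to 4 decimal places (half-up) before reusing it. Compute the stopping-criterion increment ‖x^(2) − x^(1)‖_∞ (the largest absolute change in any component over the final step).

Iteration 1:
  x = (-10 - (3)·1.0000) / (-6) = 2.1667
  y = (2 - (-4)·2.1667) / (5) = 2.1334
Iteration 2:
  x = (-10 - (3)·2.1334) / (-6) = 2.7334
  y = (2 - (-4)·2.7334) / (5) = 2.5867
Change: (0.5667, 0.4533) → max |·| = 0.5667

0.5667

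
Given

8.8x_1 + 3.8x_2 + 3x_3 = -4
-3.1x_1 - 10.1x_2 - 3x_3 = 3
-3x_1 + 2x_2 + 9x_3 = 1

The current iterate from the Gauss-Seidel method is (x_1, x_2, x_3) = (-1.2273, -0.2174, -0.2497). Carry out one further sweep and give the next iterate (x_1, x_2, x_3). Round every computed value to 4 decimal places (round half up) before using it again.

One sweep:
  x_1 = (-4 - (3.8)·-0.2174 - (3)·-0.2497) / (8.8) = -0.2755
  x_2 = (3 - (-3.1)·-0.2755 - (-3)·-0.2497) / (-10.1) = -0.1383
  x_3 = (1 - (-3)·-0.2755 - (2)·-0.1383) / (9) = 0.0500

(-0.2755, -0.1383, 0.0500)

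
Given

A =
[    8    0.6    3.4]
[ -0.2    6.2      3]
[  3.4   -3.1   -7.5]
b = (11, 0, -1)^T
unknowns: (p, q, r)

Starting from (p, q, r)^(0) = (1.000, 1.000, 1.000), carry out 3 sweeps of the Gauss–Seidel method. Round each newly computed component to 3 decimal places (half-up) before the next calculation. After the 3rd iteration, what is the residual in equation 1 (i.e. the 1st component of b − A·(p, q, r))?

0.028

Iteration 1:
  p = (11 - (0.6)·1.000 - (3.4)·1.000) / (8) = 0.875
  q = (0 - (-0.2)·0.875 - (3)·1.000) / (6.2) = -0.456
  r = (-1 - (3.4)·0.875 - (-3.1)·-0.456) / (-7.5) = 0.718
Iteration 2:
  p = (11 - (0.6)·-0.456 - (3.4)·0.718) / (8) = 1.104
  q = (0 - (-0.2)·1.104 - (3)·0.718) / (6.2) = -0.312
  r = (-1 - (3.4)·1.104 - (-3.1)·-0.312) / (-7.5) = 0.763
Iteration 3:
  p = (11 - (0.6)·-0.312 - (3.4)·0.763) / (8) = 1.074
  q = (0 - (-0.2)·1.074 - (3)·0.763) / (6.2) = -0.335
  r = (-1 - (3.4)·1.074 - (-3.1)·-0.335) / (-7.5) = 0.759
Residual b − A·x = (0.028, 0.015, 0.002)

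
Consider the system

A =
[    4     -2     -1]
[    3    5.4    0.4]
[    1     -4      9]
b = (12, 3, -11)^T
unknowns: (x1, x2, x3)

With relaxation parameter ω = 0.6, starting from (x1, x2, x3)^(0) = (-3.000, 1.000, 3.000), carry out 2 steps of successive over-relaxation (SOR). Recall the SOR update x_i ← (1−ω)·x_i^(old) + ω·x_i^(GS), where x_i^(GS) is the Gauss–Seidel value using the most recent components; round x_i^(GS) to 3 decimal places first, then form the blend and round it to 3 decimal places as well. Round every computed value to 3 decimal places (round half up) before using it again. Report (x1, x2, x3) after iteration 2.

(2.447, -0.441, -0.848)

Iteration 1:
  x1: GS value = (12 - (-2)·1.000 - (-1)·3.000) / (4) = 4.250;  x1 ← (1−ω)·-3.000 + ω·4.250 = 1.350
  x2: GS value = (3 - (3)·1.350 - (0.4)·3.000) / (5.4) = -0.417;  x2 ← (1−ω)·1.000 + ω·-0.417 = 0.150
  x3: GS value = (-11 - (1)·1.350 - (-4)·0.150) / (9) = -1.306;  x3 ← (1−ω)·3.000 + ω·-1.306 = 0.416
Iteration 2:
  x1: GS value = (12 - (-2)·0.150 - (-1)·0.416) / (4) = 3.179;  x1 ← (1−ω)·1.350 + ω·3.179 = 2.447
  x2: GS value = (3 - (3)·2.447 - (0.4)·0.416) / (5.4) = -0.835;  x2 ← (1−ω)·0.150 + ω·-0.835 = -0.441
  x3: GS value = (-11 - (1)·2.447 - (-4)·-0.441) / (9) = -1.690;  x3 ← (1−ω)·0.416 + ω·-1.690 = -0.848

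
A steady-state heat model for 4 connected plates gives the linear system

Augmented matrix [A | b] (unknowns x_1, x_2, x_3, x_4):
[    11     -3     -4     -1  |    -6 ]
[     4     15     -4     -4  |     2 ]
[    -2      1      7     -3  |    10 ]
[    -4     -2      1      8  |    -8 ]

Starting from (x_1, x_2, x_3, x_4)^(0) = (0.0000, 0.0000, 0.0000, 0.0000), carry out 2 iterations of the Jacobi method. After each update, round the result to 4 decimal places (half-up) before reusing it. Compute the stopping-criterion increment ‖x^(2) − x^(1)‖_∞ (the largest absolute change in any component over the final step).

Iteration 1:
  x_1 = (-6 - (-3)·0.0000 - (-4)·0.0000 - (-1)·0.0000) / (11) = -0.5455
  x_2 = (2 - (4)·0.0000 - (-4)·0.0000 - (-4)·0.0000) / (15) = 0.1333
  x_3 = (10 - (-2)·0.0000 - (1)·0.0000 - (-3)·0.0000) / (7) = 1.4286
  x_4 = (-8 - (-4)·0.0000 - (-2)·0.0000 - (1)·0.0000) / (8) = -1.0000
Iteration 2:
  x_1 = (-6 - (-3)·0.1333 - (-4)·1.4286 - (-1)·-1.0000) / (11) = -0.0805
  x_2 = (2 - (4)·-0.5455 - (-4)·1.4286 - (-4)·-1.0000) / (15) = 0.3931
  x_3 = (10 - (-2)·-0.5455 - (1)·0.1333 - (-3)·-1.0000) / (7) = 0.8251
  x_4 = (-8 - (-4)·-0.5455 - (-2)·0.1333 - (1)·1.4286) / (8) = -1.4180
Change: (0.4650, 0.2598, -0.6035, -0.4180) → max |·| = 0.6035

0.6035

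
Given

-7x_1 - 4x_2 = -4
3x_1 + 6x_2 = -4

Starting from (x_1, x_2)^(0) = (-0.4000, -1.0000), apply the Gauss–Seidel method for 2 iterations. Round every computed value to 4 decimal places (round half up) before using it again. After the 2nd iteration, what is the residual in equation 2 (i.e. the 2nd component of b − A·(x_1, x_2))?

Iteration 1:
  x_1 = (-4 - (-4)·-1.0000) / (-7) = 1.1429
  x_2 = (-4 - (3)·1.1429) / (6) = -1.2381
Iteration 2:
  x_1 = (-4 - (-4)·-1.2381) / (-7) = 1.2789
  x_2 = (-4 - (3)·1.2789) / (6) = -1.3061
Residual b − A·x = (-0.2721, -0.0001)

-0.0001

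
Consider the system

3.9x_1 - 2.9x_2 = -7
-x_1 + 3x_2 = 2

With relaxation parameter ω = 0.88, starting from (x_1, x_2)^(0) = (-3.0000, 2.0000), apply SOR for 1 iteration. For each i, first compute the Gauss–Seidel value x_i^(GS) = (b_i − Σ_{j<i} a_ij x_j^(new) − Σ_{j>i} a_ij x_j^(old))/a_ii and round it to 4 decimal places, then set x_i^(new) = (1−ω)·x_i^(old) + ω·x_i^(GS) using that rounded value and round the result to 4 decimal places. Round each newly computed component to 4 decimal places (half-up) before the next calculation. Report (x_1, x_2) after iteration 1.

(-0.6308, 0.6416)

Iteration 1:
  x_1: GS value = (-7 - (-2.9)·2.0000) / (3.9) = -0.3077;  x_1 ← (1−ω)·-3.0000 + ω·-0.3077 = -0.6308
  x_2: GS value = (2 - (-1)·-0.6308) / (3) = 0.4564;  x_2 ← (1−ω)·2.0000 + ω·0.4564 = 0.6416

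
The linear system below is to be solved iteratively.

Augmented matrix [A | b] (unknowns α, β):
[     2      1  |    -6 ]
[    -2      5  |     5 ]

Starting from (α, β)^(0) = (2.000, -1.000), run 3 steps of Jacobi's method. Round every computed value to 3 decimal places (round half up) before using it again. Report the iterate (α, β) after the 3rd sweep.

(-3.000, -0.560)

Iteration 1:
  α = (-6 - (1)·-1.000) / (2) = -2.500
  β = (5 - (-2)·2.000) / (5) = 1.800
Iteration 2:
  α = (-6 - (1)·1.800) / (2) = -3.900
  β = (5 - (-2)·-2.500) / (5) = 0.000
Iteration 3:
  α = (-6 - (1)·0.000) / (2) = -3.000
  β = (5 - (-2)·-3.900) / (5) = -0.560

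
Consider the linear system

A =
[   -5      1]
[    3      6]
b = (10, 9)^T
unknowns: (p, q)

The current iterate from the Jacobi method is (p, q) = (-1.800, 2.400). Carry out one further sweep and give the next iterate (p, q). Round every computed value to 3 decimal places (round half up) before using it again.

One sweep:
  p = (10 - (1)·2.400) / (-5) = -1.520
  q = (9 - (3)·-1.800) / (6) = 2.400

(-1.520, 2.400)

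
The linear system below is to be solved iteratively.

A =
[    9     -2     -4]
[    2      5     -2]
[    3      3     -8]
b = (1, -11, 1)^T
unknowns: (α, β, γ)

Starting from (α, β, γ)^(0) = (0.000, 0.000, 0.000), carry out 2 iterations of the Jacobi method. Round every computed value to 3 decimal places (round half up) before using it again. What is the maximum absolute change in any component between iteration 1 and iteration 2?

0.783

Iteration 1:
  α = (1 - (-2)·0.000 - (-4)·0.000) / (9) = 0.111
  β = (-11 - (2)·0.000 - (-2)·0.000) / (5) = -2.200
  γ = (1 - (3)·0.000 - (3)·0.000) / (-8) = -0.125
Iteration 2:
  α = (1 - (-2)·-2.200 - (-4)·-0.125) / (9) = -0.433
  β = (-11 - (2)·0.111 - (-2)·-0.125) / (5) = -2.294
  γ = (1 - (3)·0.111 - (3)·-2.200) / (-8) = -0.908
Change: (-0.544, -0.094, -0.783) → max |·| = 0.783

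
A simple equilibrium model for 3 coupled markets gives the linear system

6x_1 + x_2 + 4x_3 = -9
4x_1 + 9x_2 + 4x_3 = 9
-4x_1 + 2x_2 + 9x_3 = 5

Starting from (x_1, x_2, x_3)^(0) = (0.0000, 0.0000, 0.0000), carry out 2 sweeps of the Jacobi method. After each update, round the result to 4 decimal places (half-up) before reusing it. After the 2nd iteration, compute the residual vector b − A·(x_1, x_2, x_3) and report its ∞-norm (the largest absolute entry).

Iteration 1:
  x_1 = (-9 - (1)·0.0000 - (4)·0.0000) / (6) = -1.5000
  x_2 = (9 - (4)·0.0000 - (4)·0.0000) / (9) = 1.0000
  x_3 = (5 - (-4)·0.0000 - (2)·0.0000) / (9) = 0.5556
Iteration 2:
  x_1 = (-9 - (1)·1.0000 - (4)·0.5556) / (6) = -2.0371
  x_2 = (9 - (4)·-1.5000 - (4)·0.5556) / (9) = 1.4197
  x_3 = (5 - (-4)·-1.5000 - (2)·1.0000) / (9) = -0.3333
Residual b − A·x = (3.1361, 5.7043, -2.9881); ∞-norm = 5.7043

5.7043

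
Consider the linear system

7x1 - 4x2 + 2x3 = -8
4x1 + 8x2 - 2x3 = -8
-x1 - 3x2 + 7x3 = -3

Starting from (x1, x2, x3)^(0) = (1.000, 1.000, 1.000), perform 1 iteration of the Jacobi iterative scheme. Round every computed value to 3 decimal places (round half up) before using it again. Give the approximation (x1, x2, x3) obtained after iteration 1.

Iteration 1:
  x1 = (-8 - (-4)·1.000 - (2)·1.000) / (7) = -0.857
  x2 = (-8 - (4)·1.000 - (-2)·1.000) / (8) = -1.250
  x3 = (-3 - (-1)·1.000 - (-3)·1.000) / (7) = 0.143

(-0.857, -1.250, 0.143)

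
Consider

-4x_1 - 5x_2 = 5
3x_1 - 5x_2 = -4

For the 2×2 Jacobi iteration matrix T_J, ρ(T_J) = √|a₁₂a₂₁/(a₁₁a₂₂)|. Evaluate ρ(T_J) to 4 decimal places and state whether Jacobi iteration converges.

0.8660

a₁₂a₂₁/(a₁₁a₂₂) = (-5)·(3) / ((-4)·(-5)) = -0.750000
ρ = √|-0.750000| = √0.750000 = 0.8660
ρ < 1, so Jacobi converges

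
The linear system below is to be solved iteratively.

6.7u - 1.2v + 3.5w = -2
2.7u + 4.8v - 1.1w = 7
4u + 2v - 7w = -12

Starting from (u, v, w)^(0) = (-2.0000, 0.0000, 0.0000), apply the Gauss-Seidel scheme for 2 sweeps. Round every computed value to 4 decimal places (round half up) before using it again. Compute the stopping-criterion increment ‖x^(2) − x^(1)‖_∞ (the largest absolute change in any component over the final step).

Iteration 1:
  u = (-2 - (-1.2)·0.0000 - (3.5)·0.0000) / (6.7) = -0.2985
  v = (7 - (2.7)·-0.2985 - (-1.1)·0.0000) / (4.8) = 1.6262
  w = (-12 - (4)·-0.2985 - (2)·1.6262) / (-7) = 2.0083
Iteration 2:
  u = (-2 - (-1.2)·1.6262 - (3.5)·2.0083) / (6.7) = -1.0564
  v = (7 - (2.7)·-1.0564 - (-1.1)·2.0083) / (4.8) = 2.5128
  w = (-12 - (4)·-1.0564 - (2)·2.5128) / (-7) = 1.8286
Change: (-0.7579, 0.8866, -0.1797) → max |·| = 0.8866

0.8866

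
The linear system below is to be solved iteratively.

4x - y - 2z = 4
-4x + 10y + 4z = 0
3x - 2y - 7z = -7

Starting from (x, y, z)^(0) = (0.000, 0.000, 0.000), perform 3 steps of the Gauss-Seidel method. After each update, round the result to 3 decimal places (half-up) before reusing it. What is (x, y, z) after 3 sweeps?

Iteration 1:
  x = (4 - (-1)·0.000 - (-2)·0.000) / (4) = 1.000
  y = (0 - (-4)·1.000 - (4)·0.000) / (10) = 0.400
  z = (-7 - (3)·1.000 - (-2)·0.400) / (-7) = 1.314
Iteration 2:
  x = (4 - (-1)·0.400 - (-2)·1.314) / (4) = 1.757
  y = (0 - (-4)·1.757 - (4)·1.314) / (10) = 0.177
  z = (-7 - (3)·1.757 - (-2)·0.177) / (-7) = 1.702
Iteration 3:
  x = (4 - (-1)·0.177 - (-2)·1.702) / (4) = 1.895
  y = (0 - (-4)·1.895 - (4)·1.702) / (10) = 0.077
  z = (-7 - (3)·1.895 - (-2)·0.077) / (-7) = 1.790

(1.895, 0.077, 1.790)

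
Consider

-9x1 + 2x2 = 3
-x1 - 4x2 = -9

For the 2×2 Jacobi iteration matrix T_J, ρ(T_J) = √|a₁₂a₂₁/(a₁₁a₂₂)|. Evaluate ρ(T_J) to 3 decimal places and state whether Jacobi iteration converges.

a₁₂a₂₁/(a₁₁a₂₂) = (2)·(-1) / ((-9)·(-4)) = -0.055556
ρ = √|-0.055556| = √0.055556 = 0.236
ρ < 1, so Jacobi converges

0.236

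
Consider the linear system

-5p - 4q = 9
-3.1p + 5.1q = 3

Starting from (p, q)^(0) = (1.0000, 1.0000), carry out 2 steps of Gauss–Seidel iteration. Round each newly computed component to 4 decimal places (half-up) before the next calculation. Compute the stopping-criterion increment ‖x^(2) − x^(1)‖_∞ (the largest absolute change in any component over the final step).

Iteration 1:
  p = (9 - (-4)·1.0000) / (-5) = -2.6000
  q = (3 - (-3.1)·-2.6000) / (5.1) = -0.9922
Iteration 2:
  p = (9 - (-4)·-0.9922) / (-5) = -1.0062
  q = (3 - (-3.1)·-1.0062) / (5.1) = -0.0234
Change: (1.5938, 0.9688) → max |·| = 1.5938

1.5938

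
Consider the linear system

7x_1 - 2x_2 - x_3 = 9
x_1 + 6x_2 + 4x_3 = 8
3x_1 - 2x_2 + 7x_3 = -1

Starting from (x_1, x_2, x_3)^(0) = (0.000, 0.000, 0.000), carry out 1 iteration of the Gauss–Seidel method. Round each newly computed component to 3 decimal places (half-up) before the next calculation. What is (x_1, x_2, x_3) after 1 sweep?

(1.286, 1.119, -0.374)

Iteration 1:
  x_1 = (9 - (-2)·0.000 - (-1)·0.000) / (7) = 1.286
  x_2 = (8 - (1)·1.286 - (4)·0.000) / (6) = 1.119
  x_3 = (-1 - (3)·1.286 - (-2)·1.119) / (7) = -0.374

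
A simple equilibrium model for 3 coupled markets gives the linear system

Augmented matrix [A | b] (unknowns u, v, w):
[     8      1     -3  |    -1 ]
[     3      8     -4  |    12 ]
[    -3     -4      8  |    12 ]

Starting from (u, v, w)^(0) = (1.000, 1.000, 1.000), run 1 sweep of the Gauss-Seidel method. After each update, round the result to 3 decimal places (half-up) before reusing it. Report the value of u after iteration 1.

Iteration 1:
  u = (-1 - (1)·1.000 - (-3)·1.000) / (8) = 0.125
  v = (12 - (3)·0.125 - (-4)·1.000) / (8) = 1.953
  w = (12 - (-3)·0.125 - (-4)·1.953) / (8) = 2.523

0.125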